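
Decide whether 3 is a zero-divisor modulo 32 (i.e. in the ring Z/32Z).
gcd(3, 32) = 1, so 3 is a unit in Z/32Z (it has a multiplicative inverse). A unit cannot be a zero-divisor: if 3·b ≡ 0 then multiplying both sides by 3^(−1) gives b ≡ 0. So 3 is not a zero-divisor.

Final answer: NO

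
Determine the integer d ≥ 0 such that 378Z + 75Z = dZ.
In the PID Z, (a, b) is generated by gcd(a, b). Compute gcd(378, 75) with the extended Euclidean algorithm, tracking rows (r, s, t) with s·378 + t·75 = r:
  row A: (378, 1, 0)   [1·378 + 0·75 = 378]
  row B: (75, 0, 1)   [0·378 + 1·75 = 75]
  378 = 5·75 + 3   → row C = row A − 5·row B = (3, 1, −5)   [check: 1·378 − 5·75 = 3]
  75 = 25·3 + 0   → remainder 0, stop. gcd = 3 (last nonzero row C).
So gcd(378, 75) = 3, with Bézout identity 1·378 − 5·75 = 3. Containment (⊇): the Bézout identity exhibits 3 as an element of (378, 75), giving (3) ⊆ (378, 75). Containment (⊆): since 3 | 378 and 3 | 75 (378 = 3·126, 75 = 3·25), every Z-linear combination of 378 and 75 is divisible by 3, so (378, 75) ⊆ (3). Therefore (378, 75) = (3), d = 3.

Final answer: (378, 75) = (3); d = 3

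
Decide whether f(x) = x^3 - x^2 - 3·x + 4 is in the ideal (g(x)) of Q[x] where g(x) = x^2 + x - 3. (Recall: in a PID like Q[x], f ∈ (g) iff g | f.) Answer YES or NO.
NO

In Q[x] the ideal (g) consists of all multiples of g, so f ∈ (g) iff g | f, i.e. iff the remainder of f on division by g is 0. Divide f by g (g is monic, so eliminate the leading term of the running remainder at each step):
  leading term x^3: subtract (x)·g(x) = x^3 + x^2 - 3·x, leaving 4 - 2·x^2
  leading term -2·x^2: subtract (-2)·g(x) = -2·x^2 - 2·x + 6, leaving 2·x - 2
The remainder r(x) = 2·x - 2 ≠ 0 (and deg r < deg g), so g ∤ f, i.e. f ∉ (g).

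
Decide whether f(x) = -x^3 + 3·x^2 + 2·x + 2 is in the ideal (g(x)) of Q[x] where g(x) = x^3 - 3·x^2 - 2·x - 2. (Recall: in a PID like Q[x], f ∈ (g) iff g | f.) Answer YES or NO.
YES

In Q[x] the ideal (g) consists of all multiples of g, so f ∈ (g) iff g | f, i.e. iff the remainder of f on division by g is 0. Divide f by g (g is monic, so eliminate the leading term of the running remainder at each step):
  leading term -x^3: subtract (-1)·g(x) = -x^3 + 3·x^2 + 2·x + 2, leaving 0
The remainder is 0, so f(x) = g(x) · h(x) with h(x) = -1. Hence g | f, i.e. f ∈ (g).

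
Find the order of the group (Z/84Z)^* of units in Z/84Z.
|(Z/84Z)^*| = 24

(Z/84Z)^* consists of the classes a with gcd(a, 84) = 1, so its order is φ(84). φ is multiplicative, with φ(p^e) = p^e − p^(e−1). Factorise 84 = 2^2 · 3 · 7. Then
  φ(84) = (2^2 − 2^1) · (3 − 1) · (7 − 1) = 2 · 2 · 6 = 24.
Thus |(Z/84Z)^*| = 24.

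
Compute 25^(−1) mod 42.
25^(−1) ≡ 37 (mod 42)

Apply the extended Euclidean algorithm to (42, 25), tracking rows (r, s, t) with s·42 + t·25 = r. Each division r_prev = q·r_cur + r_new produces the new row as (previous row) − q·(current row):
  row A: (42, 1, 0)   [1·42 + 0·25 = 42]
  row B: (25, 0, 1)   [0·42 + 1·25 = 25]
  42 = 1·25 + 17   → row C = row A − 1·row B = (17, 1, −1)   [check: 1·42 − 1·25 = 17]
  25 = 1·17 + 8   → row D = row B − 1·row C = (8, −1, 2)   [check: −1·42 + 2·25 = 8]
  17 = 2·8 + 1   → row E = row C − 2·row D = (1, 3, −5)   [check: 3·42 − 5·25 = 1]
  8 = 8·1 + 0   → remainder 0, stop. gcd = 1 (last nonzero row E).
The gcd is 1, so 25 is invertible mod 42. The last nonzero row gives 3·42 − 5·25 = 1, so t = −5. So 25^(−1) ≡ −5 ≡ 37 (mod 42). Verify: 25 · 37 = 925 ≡ 1 (mod 42). ✓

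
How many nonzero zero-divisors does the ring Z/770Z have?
Z/770Z has 529 nonzero zero-divisors

In Z/770Z each nonzero element is either a unit (gcd with 770 is 1) or a zero-divisor (gcd > 1). The number of units is φ(770): factorise 770 = 2 · 5 · 7 · 11, so φ(770) = (2 − 1) · (5 − 1) · (7 − 1) · (11 − 1) = 1 · 4 · 6 · 10 = 240. The nonzero elements number 770 − 1 = 769. Hence the nonzero zero-divisors number 769 − 240 = 529.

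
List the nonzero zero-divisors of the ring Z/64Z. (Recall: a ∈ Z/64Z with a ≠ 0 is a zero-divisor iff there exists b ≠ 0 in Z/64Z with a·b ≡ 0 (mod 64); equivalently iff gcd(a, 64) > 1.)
An element a ∈ Z/64Z (with a ≠ 0) is a zero-divisor iff gcd(a, 64) > 1 (because a is a unit precisely when gcd(a, n) = 1, and in Z/nZ every nonzero, non-unit element is a zero-divisor). Scan a = 1, ..., 63 and keep those with gcd(a, 64) > 1:
  gcd(2, 64) = 2, gcd(4, 64) = 4, gcd(6, 64) = 2, gcd(8, 64) = 8, gcd(10, 64) = 2, gcd(12, 64) = 4, gcd(14, 64) = 2, gcd(16, 64) = 16, gcd(18, 64) = 2, gcd(20, 64) = 4, gcd(22, 64) = 2, gcd(24, 64) = 8, gcd(26, 64) = 2, gcd(28, 64) = 4, gcd(30, 64) = 2, gcd(32, 64) = 32, gcd(34, 64) = 2, gcd(36, 64) = 4, gcd(38, 64) = 2, gcd(40, 64) = 8, gcd(42, 64) = 2, gcd(44, 64) = 4, gcd(46, 64) = 2, gcd(48, 64) = 16, gcd(50, 64) = 2, gcd(52, 64) = 4, gcd(54, 64) = 2, gcd(56, 64) = 8, gcd(58, 64) = 2, gcd(60, 64) = 4, gcd(62, 64) = 2.
All other a ∈ {1, ..., 63} have gcd(a, 64) = 1 and are units. So the nonzero zero-divisors are exactly the 31 values of a appearing in this scan.

Final answer: nonzero zero-divisors of Z/64Z = {2, 4, 6, 8, 10, 12, 14, 16, 18, 20, 22, 24, 26, 28, 30, 32, 34, 36, 38, 40, 42, 44, 46, 48, 50, 52, 54, 56, 58, 60, 62}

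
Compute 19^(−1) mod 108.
Apply the extended Euclidean algorithm to (108, 19), tracking rows (r, s, t) with s·108 + t·19 = r. Each division r_prev = q·r_cur + r_new produces the new row as (previous row) − q·(current row):
  row A: (108, 1, 0)   [1·108 + 0·19 = 108]
  row B: (19, 0, 1)   [0·108 + 1·19 = 19]
  108 = 5·19 + 13   → row C = row A − 5·row B = (13, 1, −5)   [check: 1·108 − 5·19 = 13]
  19 = 1·13 + 6   → row D = row B − 1·row C = (6, −1, 6)   [check: −1·108 + 6·19 = 6]
  13 = 2·6 + 1   → row E = row C − 2·row D = (1, 3, −17)   [check: 3·108 − 17·19 = 1]
  6 = 6·1 + 0   → remainder 0, stop. gcd = 1 (last nonzero row E).
The gcd is 1, so 19 is invertible mod 108. The last nonzero row gives 3·108 − 17·19 = 1, so t = −17. So 19^(−1) ≡ −17 ≡ 91 (mod 108). Verify: 19 · 91 = 1729 ≡ 1 (mod 108). ✓

Final answer: 19^(−1) ≡ 91 (mod 108)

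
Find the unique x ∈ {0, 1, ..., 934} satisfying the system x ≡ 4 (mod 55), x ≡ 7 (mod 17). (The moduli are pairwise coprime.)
x ≡ 279 (mod 935); the representative in [0, 935) is 279

The moduli 55, 17 are pairwise coprime, so by the CRT there is a unique solution mod 55·17 = 935.
Solve by successive substitution. Start with x ≡ 4 (mod 55).
  Combine with x ≡ 7 (mod 17): write x = 4 + 55·t and require 4 + 55·t ≡ 7 (mod 17), i.e. 55·t ≡ 7 − 4 ≡ 3 (mod 17). Since 55^(−1) ≡ 13 (mod 17) (55 ≡ 4 (mod 17)), t ≡ 13·3 ≡ 5 (mod 17). So x ≡ 4 + 55·5 = 279 (mod 935).
Unique solution in [0, 935): x = 279.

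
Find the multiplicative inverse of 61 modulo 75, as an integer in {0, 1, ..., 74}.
Apply the extended Euclidean algorithm to (75, 61), tracking rows (r, s, t) with s·75 + t·61 = r. Each division r_prev = q·r_cur + r_new produces the new row as (previous row) − q·(current row):
  row A: (75, 1, 0)   [1·75 + 0·61 = 75]
  row B: (61, 0, 1)   [0·75 + 1·61 = 61]
  75 = 1·61 + 14   → row C = row A − 1·row B = (14, 1, −1)   [check: 1·75 − 1·61 = 14]
  61 = 4·14 + 5   → row D = row B − 4·row C = (5, −4, 5)   [check: −4·75 + 5·61 = 5]
  14 = 2·5 + 4   → row E = row C − 2·row D = (4, 9, −11)   [check: 9·75 − 11·61 = 4]
  5 = 1·4 + 1   → row F = row D − 1·row E = (1, −13, 16)   [check: −13·75 + 16·61 = 1]
  4 = 4·1 + 0   → remainder 0, stop. gcd = 1 (last nonzero row F).
The gcd is 1, so 61 is invertible mod 75. The last nonzero row gives −13·75 + 16·61 = 1, so t = 16. So 61^(−1) ≡ 16 (mod 75). Verify: 61 · 16 = 976 ≡ 1 (mod 75). ✓

Final answer: 61^(−1) ≡ 16 (mod 75)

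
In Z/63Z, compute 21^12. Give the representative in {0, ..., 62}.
0

Use repeated squaring. Binary(12) = 1100. Walk through the bits of the exponent 12 left-to-right: at each bit after the leading one, square the running value, then multiply by 21 if the bit is 1 (always reducing mod 63):
  bit 1 = 1 (leading): start with 21.
  bit 2 = 1: square 21^2 = 441 ≡ 0; bit is 1, so multiply 0·21 = 0 (mod 63).
  bit 3 = 0: square 0^2 = 0 (mod 63).
  bit 4 = 0: square 0^2 = 0 (mod 63).
Final value: 21^12 ≡ 0 (mod 63).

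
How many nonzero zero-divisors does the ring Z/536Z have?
Z/536Z has 271 nonzero zero-divisors

In Z/536Z each nonzero element is either a unit (gcd with 536 is 1) or a zero-divisor (gcd > 1). The number of units is φ(536): factorise 536 = 2^3 · 67, so φ(536) = (2^3 − 2^2) · (67 − 1) = 4 · 66 = 264. The nonzero elements number 536 − 1 = 535. Hence the nonzero zero-divisors number 535 − 264 = 271.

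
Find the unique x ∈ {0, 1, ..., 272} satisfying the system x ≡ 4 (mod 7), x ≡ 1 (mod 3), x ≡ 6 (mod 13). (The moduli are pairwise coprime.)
The moduli 7, 3, 13 are pairwise coprime, so by the CRT there is a unique solution mod 7·3·13 = 273.
Solve by successive substitution. Start with x ≡ 4 (mod 7).
  Combine with x ≡ 1 (mod 3): write x = 4 + 7·t and require 4 + 7·t ≡ 1 (mod 3), i.e. 7·t ≡ 1 − 4 ≡ 0 (mod 3). Since 7^(−1) ≡ 1 (mod 3) (7 ≡ 1 (mod 3)), t ≡ 1·0 ≡ 0 (mod 3). So x ≡ 4 + 7·0 = 4 (mod 21).
  Combine with x ≡ 6 (mod 13): write x = 4 + 21·t and require 4 + 21·t ≡ 6 (mod 13), i.e. 21·t ≡ 6 − 4 ≡ 2 (mod 13). Since 21^(−1) ≡ 5 (mod 13) (21 ≡ 8 (mod 13)), t ≡ 5·2 ≡ 10 (mod 13). So x ≡ 4 + 21·10 = 214 (mod 273).
Unique solution in [0, 273): x = 214.

Final answer: x ≡ 214 (mod 273); the representative in [0, 273) is 214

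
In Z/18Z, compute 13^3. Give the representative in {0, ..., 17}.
Use repeated squaring. Binary(3) = 11. Walk through the bits of the exponent 3 left-to-right: at each bit after the leading one, square the running value, then multiply by 13 if the bit is 1 (always reducing mod 18):
  bit 1 = 1 (leading): start with 13.
  bit 2 = 1: square 13^2 = 169 ≡ 7; bit is 1, so multiply 7·13 = 91 ≡ 1 (mod 18).
Final value: 13^3 ≡ 1 (mod 18).

Final answer: 1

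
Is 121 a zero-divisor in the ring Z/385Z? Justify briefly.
YES

gcd(121, 385) = 11 > 1, so 121 is not a unit in Z/385Z. In Z/nZ every nonzero non-unit is a zero-divisor: explicitly, take b = 385/gcd = 35 ≠ 0 (mod 385); then 121·35 = 4235 = 11·385, i.e. 121·35 ≡ 0 (mod 385). So 121 is a zero-divisor.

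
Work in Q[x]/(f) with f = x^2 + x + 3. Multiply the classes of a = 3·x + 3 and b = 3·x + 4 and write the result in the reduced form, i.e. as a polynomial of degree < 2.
First multiply in Q[x] without reducing: a · b = 9·x^2 + 21·x + 12. Now divide by f(x) = x^2 + x + 3, eliminating the leading term at each step:
  leading term 9·x^2: subtract (9)·f(x) = 9·x^2 + 9·x + 27, leaving 12·x - 15
The degree is now < 2, so this is the remainder. Hence a · b ≡ 12·x - 15 in Q[x]/(f).

Final answer: a · b ≡ 12·x - 15 (mod f(x))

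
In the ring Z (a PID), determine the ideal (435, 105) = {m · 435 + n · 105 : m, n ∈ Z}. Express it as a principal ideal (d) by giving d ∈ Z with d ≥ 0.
(435, 105) = (15); d = 15

In the PID Z, (a, b) is generated by gcd(a, b). Compute gcd(435, 105) with the extended Euclidean algorithm, tracking rows (r, s, t) with s·435 + t·105 = r:
  row A: (435, 1, 0)   [1·435 + 0·105 = 435]
  row B: (105, 0, 1)   [0·435 + 1·105 = 105]
  435 = 4·105 + 15   → row C = row A − 4·row B = (15, 1, −4)   [check: 1·435 − 4·105 = 15]
  105 = 7·15 + 0   → remainder 0, stop. gcd = 15 (last nonzero row C).
So gcd(435, 105) = 15, with Bézout identity 1·435 − 4·105 = 15. Containment (⊇): the Bézout identity exhibits 15 as an element of (435, 105), giving (15) ⊆ (435, 105). Containment (⊆): since 15 | 435 and 15 | 105 (435 = 15·29, 105 = 15·7), every Z-linear combination of 435 and 105 is divisible by 15, so (435, 105) ⊆ (15). Therefore (435, 105) = (15), d = 15.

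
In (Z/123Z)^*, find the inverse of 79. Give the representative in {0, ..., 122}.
79^(−1) ≡ 109 (mod 123)

Apply the extended Euclidean algorithm to (123, 79), tracking rows (r, s, t) with s·123 + t·79 = r. Each division r_prev = q·r_cur + r_new produces the new row as (previous row) − q·(current row):
  row A: (123, 1, 0)   [1·123 + 0·79 = 123]
  row B: (79, 0, 1)   [0·123 + 1·79 = 79]
  123 = 1·79 + 44   → row C = row A − 1·row B = (44, 1, −1)   [check: 1·123 − 1·79 = 44]
  79 = 1·44 + 35   → row D = row B − 1·row C = (35, −1, 2)   [check: −1·123 + 2·79 = 35]
  44 = 1·35 + 9   → row E = row C − 1·row D = (9, 2, −3)   [check: 2·123 − 3·79 = 9]
  35 = 3·9 + 8   → row F = row D − 3·row E = (8, −7, 11)   [check: −7·123 + 11·79 = 8]
  9 = 1·8 + 1   → row G = row E − 1·row F = (1, 9, −14)   [check: 9·123 − 14·79 = 1]
  8 = 8·1 + 0   → remainder 0, stop. gcd = 1 (last nonzero row G).
The gcd is 1, so 79 is invertible mod 123. The last nonzero row gives 9·123 − 14·79 = 1, so t = −14. So 79^(−1) ≡ −14 ≡ 109 (mod 123). Verify: 79 · 109 = 8611 ≡ 1 (mod 123). ✓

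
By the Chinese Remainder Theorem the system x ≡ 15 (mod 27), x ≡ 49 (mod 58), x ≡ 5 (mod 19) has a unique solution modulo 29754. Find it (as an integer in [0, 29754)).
The moduli 27, 58, 19 are pairwise coprime, so by the CRT there is a unique solution mod 27·58·19 = 29754.
Solve by successive substitution. Start with x ≡ 15 (mod 27).
  Combine with x ≡ 49 (mod 58): write x = 15 + 27·t and require 15 + 27·t ≡ 49 (mod 58), i.e. 27·t ≡ 49 − 15 ≡ 34 (mod 58). Since 27^(−1) ≡ 43 (mod 58), t ≡ 43·34 ≡ 12 (mod 58). So x ≡ 15 + 27·12 = 339 (mod 1566).
  Combine with x ≡ 5 (mod 19): write x = 339 + 1566·t and require 339 + 1566·t ≡ 5 (mod 19), i.e. 1566·t ≡ 5 − 339 ≡ 8 (mod 19). Since 1566^(−1) ≡ 12 (mod 19) (1566 ≡ 8 (mod 19)), t ≡ 12·8 ≡ 1 (mod 19). So x ≡ 339 + 1566·1 = 1905 (mod 29754).
Unique solution in [0, 29754): x = 1905.

Final answer: x ≡ 1905 (mod 29754); the representative in [0, 29754) is 1905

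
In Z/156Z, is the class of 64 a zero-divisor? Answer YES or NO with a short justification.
gcd(64, 156) = 4 > 1, so 64 is not a unit in Z/156Z. In Z/nZ every nonzero non-unit is a zero-divisor: explicitly, take b = 156/gcd = 39 ≠ 0 (mod 156); then 64·39 = 2496 = 16·156, i.e. 64·39 ≡ 0 (mod 156). So 64 is a zero-divisor.

Final answer: YES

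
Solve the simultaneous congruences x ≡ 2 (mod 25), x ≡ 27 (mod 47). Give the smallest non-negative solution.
The moduli 25, 47 are pairwise coprime, so by the CRT there is a unique solution mod 25·47 = 1175.
Solve by successive substitution. Start with x ≡ 2 (mod 25).
  Combine with x ≡ 27 (mod 47): write x = 2 + 25·t and require 2 + 25·t ≡ 27 (mod 47), i.e. 25·t ≡ 27 − 2 ≡ 25 (mod 47). Since 25^(−1) ≡ 32 (mod 47), t ≡ 32·25 ≡ 1 (mod 47). So x ≡ 2 + 25·1 = 27 (mod 1175).
Unique solution in [0, 1175): x = 27.

Final answer: x ≡ 27 (mod 1175); the representative in [0, 1175) is 27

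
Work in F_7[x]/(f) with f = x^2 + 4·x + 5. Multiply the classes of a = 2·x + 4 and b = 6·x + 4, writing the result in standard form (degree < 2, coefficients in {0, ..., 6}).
Multiply as integer polynomials: a · b = 12·x^2 + 32·x + 16. Reducing coefficients mod 7: a · b ≡ 5·x^2 + 4·x + 2. Now divide by f(x) = x^2 + 4·x + 5 in F_7[x], eliminating the leading term at each step:
  leading term 5·x^2: subtract (5)·f(x) = 5·x^2 + 6·x + 4, leaving 5·x + 5 (coefficients mod 7)
The degree is now < 2, so this is the remainder. Hence a · b ≡ 5·x + 5 in F_7[x]/(f).

Final answer: a · b ≡ 5·x + 5 (mod f(x))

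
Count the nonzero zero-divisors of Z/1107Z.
Z/1107Z has 386 nonzero zero-divisors

In Z/1107Z each nonzero element is either a unit (gcd with 1107 is 1) or a zero-divisor (gcd > 1). The number of units is φ(1107): factorise 1107 = 3^3 · 41, so φ(1107) = (3^3 − 3^2) · (41 − 1) = 18 · 40 = 720. The nonzero elements number 1107 − 1 = 1106. Hence the nonzero zero-divisors number 1106 − 720 = 386.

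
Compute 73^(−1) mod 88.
73^(−1) ≡ 41 (mod 88)

Apply the extended Euclidean algorithm to (88, 73), tracking rows (r, s, t) with s·88 + t·73 = r. Each division r_prev = q·r_cur + r_new produces the new row as (previous row) − q·(current row):
  row A: (88, 1, 0)   [1·88 + 0·73 = 88]
  row B: (73, 0, 1)   [0·88 + 1·73 = 73]
  88 = 1·73 + 15   → row C = row A − 1·row B = (15, 1, −1)   [check: 1·88 − 1·73 = 15]
  73 = 4·15 + 13   → row D = row B − 4·row C = (13, −4, 5)   [check: −4·88 + 5·73 = 13]
  15 = 1·13 + 2   → row E = row C − 1·row D = (2, 5, −6)   [check: 5·88 − 6·73 = 2]
  13 = 6·2 + 1   → row F = row D − 6·row E = (1, −34, 41)   [check: −34·88 + 41·73 = 1]
  2 = 2·1 + 0   → remainder 0, stop. gcd = 1 (last nonzero row F).
The gcd is 1, so 73 is invertible mod 88. The last nonzero row gives −34·88 + 41·73 = 1, so t = 41. So 73^(−1) ≡ 41 (mod 88). Verify: 73 · 41 = 2993 ≡ 1 (mod 88). ✓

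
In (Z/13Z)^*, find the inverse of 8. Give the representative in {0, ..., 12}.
8^(−1) ≡ 5 (mod 13)

Apply the extended Euclidean algorithm to (13, 8), tracking rows (r, s, t) with s·13 + t·8 = r. Each division r_prev = q·r_cur + r_new produces the new row as (previous row) − q·(current row):
  row A: (13, 1, 0)   [1·13 + 0·8 = 13]
  row B: (8, 0, 1)   [0·13 + 1·8 = 8]
  13 = 1·8 + 5   → row C = row A − 1·row B = (5, 1, −1)   [check: 1·13 − 1·8 = 5]
  8 = 1·5 + 3   → row D = row B − 1·row C = (3, −1, 2)   [check: −1·13 + 2·8 = 3]
  5 = 1·3 + 2   → row E = row C − 1·row D = (2, 2, −3)   [check: 2·13 − 3·8 = 2]
  3 = 1·2 + 1   → row F = row D − 1·row E = (1, −3, 5)   [check: −3·13 + 5·8 = 1]
  2 = 2·1 + 0   → remainder 0, stop. gcd = 1 (last nonzero row F).
The gcd is 1, so 8 is invertible mod 13. The last nonzero row gives −3·13 + 5·8 = 1, so t = 5. So 8^(−1) ≡ 5 (mod 13). Verify: 8 · 5 = 40 ≡ 1 (mod 13). ✓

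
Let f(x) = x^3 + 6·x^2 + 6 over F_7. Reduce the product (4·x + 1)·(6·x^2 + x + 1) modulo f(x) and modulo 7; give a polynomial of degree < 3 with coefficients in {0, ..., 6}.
Multiply as integer polynomials: a · b = 24·x^3 + 10·x^2 + 5·x + 1. Reducing coefficients mod 7: a · b ≡ 3·x^3 + 3·x^2 + 5·x + 1. Now divide by f(x) = x^3 + 6·x^2 + 6 in F_7[x], eliminating the leading term at each step:
  leading term 3·x^3: subtract (3)·f(x) = 3·x^3 + 4·x^2 + 4, leaving 6·x^2 + 5·x + 4 (coefficients mod 7)
The degree is now < 3, so this is the remainder. Hence a · b ≡ 6·x^2 + 5·x + 4 in F_7[x]/(f).

Final answer: a · b ≡ 6·x^2 + 5·x + 4 (mod f(x))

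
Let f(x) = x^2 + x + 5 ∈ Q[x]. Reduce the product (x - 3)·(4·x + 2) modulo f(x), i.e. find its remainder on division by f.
a · b ≡ -14·x - 26 (mod f(x))

First multiply in Q[x] without reducing: a · b = 4·x^2 - 10·x - 6. Now divide by f(x) = x^2 + x + 5, eliminating the leading term at each step:
  leading term 4·x^2: subtract (4)·f(x) = 4·x^2 + 4·x + 20, leaving -14·x - 26
The degree is now < 2, so this is the remainder. Hence a · b ≡ -14·x - 26 in Q[x]/(f).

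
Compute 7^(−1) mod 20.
Apply the extended Euclidean algorithm to (20, 7), tracking rows (r, s, t) with s·20 + t·7 = r. Each division r_prev = q·r_cur + r_new produces the new row as (previous row) − q·(current row):
  row A: (20, 1, 0)   [1·20 + 0·7 = 20]
  row B: (7, 0, 1)   [0·20 + 1·7 = 7]
  20 = 2·7 + 6   → row C = row A − 2·row B = (6, 1, −2)   [check: 1·20 − 2·7 = 6]
  7 = 1·6 + 1   → row D = row B − 1·row C = (1, −1, 3)   [check: −1·20 + 3·7 = 1]
  6 = 6·1 + 0   → remainder 0, stop. gcd = 1 (last nonzero row D).
The gcd is 1, so 7 is invertible mod 20. The last nonzero row gives −1·20 + 3·7 = 1, so t = 3. So 7^(−1) ≡ 3 (mod 20). Verify: 7 · 3 = 21 ≡ 1 (mod 20). ✓

Final answer: 7^(−1) ≡ 3 (mod 20)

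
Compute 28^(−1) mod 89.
28^(−1) ≡ 35 (mod 89)

Apply the extended Euclidean algorithm to (89, 28), tracking rows (r, s, t) with s·89 + t·28 = r. Each division r_prev = q·r_cur + r_new produces the new row as (previous row) − q·(current row):
  row A: (89, 1, 0)   [1·89 + 0·28 = 89]
  row B: (28, 0, 1)   [0·89 + 1·28 = 28]
  89 = 3·28 + 5   → row C = row A − 3·row B = (5, 1, −3)   [check: 1·89 − 3·28 = 5]
  28 = 5·5 + 3   → row D = row B − 5·row C = (3, −5, 16)   [check: −5·89 + 16·28 = 3]
  5 = 1·3 + 2   → row E = row C − 1·row D = (2, 6, −19)   [check: 6·89 − 19·28 = 2]
  3 = 1·2 + 1   → row F = row D − 1·row E = (1, −11, 35)   [check: −11·89 + 35·28 = 1]
  2 = 2·1 + 0   → remainder 0, stop. gcd = 1 (last nonzero row F).
The gcd is 1, so 28 is invertible mod 89. The last nonzero row gives −11·89 + 35·28 = 1, so t = 35. So 28^(−1) ≡ 35 (mod 89). Verify: 28 · 35 = 980 ≡ 1 (mod 89). ✓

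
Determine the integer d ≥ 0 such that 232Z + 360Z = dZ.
In the PID Z, (a, b) is generated by gcd(a, b). Compute gcd(360, 232) with the extended Euclidean algorithm, tracking rows (r, s, t) with s·360 + t·232 = r:
  row A: (360, 1, 0)   [1·360 + 0·232 = 360]
  row B: (232, 0, 1)   [0·360 + 1·232 = 232]
  360 = 1·232 + 128   → row C = row A − 1·row B = (128, 1, −1)   [check: 1·360 − 1·232 = 128]
  232 = 1·128 + 104   → row D = row B − 1·row C = (104, −1, 2)   [check: −1·360 + 2·232 = 104]
  128 = 1·104 + 24   → row E = row C − 1·row D = (24, 2, −3)   [check: 2·360 − 3·232 = 24]
  104 = 4·24 + 8   → row F = row D − 4·row E = (8, −9, 14)   [check: −9·360 + 14·232 = 8]
  24 = 3·8 + 0   → remainder 0, stop. gcd = 8 (last nonzero row F).
So gcd(232, 360) = 8, with Bézout identity −9·360 + 14·232 = 8. Containment (⊇): the Bézout identity exhibits 8 as an element of (232, 360), giving (8) ⊆ (232, 360). Containment (⊆): since 8 | 232 and 8 | 360 (232 = 8·29, 360 = 8·45), every Z-linear combination of 232 and 360 is divisible by 8, so (232, 360) ⊆ (8). Therefore (232, 360) = (8), d = 8.

Final answer: (232, 360) = (8); d = 8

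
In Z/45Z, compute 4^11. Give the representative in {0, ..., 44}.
Use repeated squaring. Binary(11) = 1011. Walk through the bits of the exponent 11 left-to-right: at each bit after the leading one, square the running value, then multiply by 4 if the bit is 1 (always reducing mod 45):
  bit 1 = 1 (leading): start with 4.
  bit 2 = 0: square 4^2 = 16 (mod 45).
  bit 3 = 1: square 16^2 = 256 ≡ 31; bit is 1, so multiply 31·4 = 124 ≡ 34 (mod 45).
  bit 4 = 1: square 34^2 = 1156 ≡ 31; bit is 1, so multiply 31·4 = 124 ≡ 34 (mod 45).
Final value: 4^11 ≡ 34 (mod 45).

Final answer: 34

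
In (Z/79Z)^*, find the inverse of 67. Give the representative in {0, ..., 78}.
Apply the extended Euclidean algorithm to (79, 67), tracking rows (r, s, t) with s·79 + t·67 = r. Each division r_prev = q·r_cur + r_new produces the new row as (previous row) − q·(current row):
  row A: (79, 1, 0)   [1·79 + 0·67 = 79]
  row B: (67, 0, 1)   [0·79 + 1·67 = 67]
  79 = 1·67 + 12   → row C = row A − 1·row B = (12, 1, −1)   [check: 1·79 − 1·67 = 12]
  67 = 5·12 + 7   → row D = row B − 5·row C = (7, −5, 6)   [check: −5·79 + 6·67 = 7]
  12 = 1·7 + 5   → row E = row C − 1·row D = (5, 6, −7)   [check: 6·79 − 7·67 = 5]
  7 = 1·5 + 2   → row F = row D − 1·row E = (2, −11, 13)   [check: −11·79 + 13·67 = 2]
  5 = 2·2 + 1   → row G = row E − 2·row F = (1, 28, −33)   [check: 28·79 − 33·67 = 1]
  2 = 2·1 + 0   → remainder 0, stop. gcd = 1 (last nonzero row G).
The gcd is 1, so 67 is invertible mod 79. The last nonzero row gives 28·79 − 33·67 = 1, so t = −33. So 67^(−1) ≡ −33 ≡ 46 (mod 79). Verify: 67 · 46 = 3082 ≡ 1 (mod 79). ✓

Final answer: 67^(−1) ≡ 46 (mod 79)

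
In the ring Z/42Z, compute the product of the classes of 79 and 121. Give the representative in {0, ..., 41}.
25

Reduce the factors first: 79 ≡ 37, 121 ≡ 37 (mod 42), so 79 · 121 ≡ 37 · 37 (mod 42). 37 · 37 = 1369. Dividing by 42: 1369 = 32·42 + 25. So (79 · 121) mod 42 = 25.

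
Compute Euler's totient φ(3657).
φ is multiplicative, with φ(p^e) = p^e − p^(e−1). Factorise 3657 = 3 · 23 · 53. Then
  φ(3657) = (3 − 1) · (23 − 1) · (53 − 1) = 2 · 22 · 52 = 2288.

Final answer: φ(3657) = 2288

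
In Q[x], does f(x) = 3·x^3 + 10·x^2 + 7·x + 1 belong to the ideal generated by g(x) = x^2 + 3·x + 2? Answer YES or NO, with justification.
NO

In Q[x] the ideal (g) consists of all multiples of g, so f ∈ (g) iff g | f, i.e. iff the remainder of f on division by g is 0. Divide f by g (g is monic, so eliminate the leading term of the running remainder at each step):
  leading term 3·x^3: subtract (3·x)·g(x) = 3·x^3 + 9·x^2 + 6·x, leaving x^2 + x + 1
  leading term x^2: subtract (1)·g(x) = x^2 + 3·x + 2, leaving -2·x - 1
The remainder r(x) = -2·x - 1 ≠ 0 (and deg r < deg g), so g ∤ f, i.e. f ∉ (g).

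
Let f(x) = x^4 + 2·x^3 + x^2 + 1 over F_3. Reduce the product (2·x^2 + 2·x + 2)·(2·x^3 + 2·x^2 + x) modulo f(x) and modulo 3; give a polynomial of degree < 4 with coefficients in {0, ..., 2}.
Multiply as integer polynomials: a · b = 4·x^5 + 8·x^4 + 10·x^3 + 6·x^2 + 2·x. Reducing coefficients mod 3: a · b ≡ x^5 + 2·x^4 + x^3 + 2·x. Now divide by f(x) = x^4 + 2·x^3 + x^2 + 1 in F_3[x], eliminating the leading term at each step:
  leading term x^5: subtract (x)·f(x) = x^5 + 2·x^4 + x^3 + x, leaving x (coefficients mod 3)
The degree is now < 4, so this is the remainder. Hence a · b ≡ x in F_3[x]/(f).

Final answer: a · b ≡ x (mod f(x))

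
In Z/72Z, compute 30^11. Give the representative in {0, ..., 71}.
0

Use repeated squaring. Binary(11) = 1011. Walk through the bits of the exponent 11 left-to-right: at each bit after the leading one, square the running value, then multiply by 30 if the bit is 1 (always reducing mod 72):
  bit 1 = 1 (leading): start with 30.
  bit 2 = 0: square 30^2 = 900 ≡ 36 (mod 72).
  bit 3 = 1: square 36^2 = 1296 ≡ 0; bit is 1, so multiply 0·30 = 0 (mod 72).
  bit 4 = 1: square 0^2 = 0; bit is 1, so multiply 0·30 = 0 (mod 72).
Final value: 30^11 ≡ 0 (mod 72).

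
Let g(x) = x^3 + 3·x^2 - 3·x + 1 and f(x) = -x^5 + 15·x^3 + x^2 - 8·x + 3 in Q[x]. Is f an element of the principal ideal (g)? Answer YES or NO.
In Q[x] the ideal (g) consists of all multiples of g, so f ∈ (g) iff g | f, i.e. iff the remainder of f on division by g is 0. Divide f by g (g is monic, so eliminate the leading term of the running remainder at each step):
  leading term -x^5: subtract (-x^2)·g(x) = -x^5 - 3·x^4 + 3·x^3 - x^2, leaving 3·x^4 + 12·x^3 + 2·x^2 - 8·x + 3
  leading term 3·x^4: subtract (3·x)·g(x) = 3·x^4 + 9·x^3 - 9·x^2 + 3·x, leaving 3·x^3 + 11·x^2 - 11·x + 3
  leading term 3·x^3: subtract (3)·g(x) = 3·x^3 + 9·x^2 - 9·x + 3, leaving 2·x^2 - 2·x
The remainder r(x) = 2·x^2 - 2·x ≠ 0 (and deg r < deg g), so g ∤ f, i.e. f ∉ (g).

Final answer: NO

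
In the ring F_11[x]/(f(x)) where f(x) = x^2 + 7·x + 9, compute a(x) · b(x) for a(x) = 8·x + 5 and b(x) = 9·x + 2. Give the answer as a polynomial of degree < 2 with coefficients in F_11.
a · b ≡ 8·x (mod f(x))

Multiply as integer polynomials: a · b = 72·x^2 + 61·x + 10. Reducing coefficients mod 11: a · b ≡ 6·x^2 + 6·x + 10. Now divide by f(x) = x^2 + 7·x + 9 in F_11[x], eliminating the leading term at each step:
  leading term 6·x^2: subtract (6)·f(x) = 6·x^2 + 9·x + 10, leaving 8·x (coefficients mod 11)
The degree is now < 2, so this is the remainder. Hence a · b ≡ 8·x in F_11[x]/(f).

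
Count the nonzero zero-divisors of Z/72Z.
Z/72Z has 47 nonzero zero-divisors

In Z/72Z each nonzero element is either a unit (gcd with 72 is 1) or a zero-divisor (gcd > 1). The number of units is φ(72): factorise 72 = 2^3 · 3^2, so φ(72) = (2^3 − 2^2) · (3^2 − 3^1) = 4 · 6 = 24. The nonzero elements number 72 − 1 = 71. Hence the nonzero zero-divisors number 71 − 24 = 47.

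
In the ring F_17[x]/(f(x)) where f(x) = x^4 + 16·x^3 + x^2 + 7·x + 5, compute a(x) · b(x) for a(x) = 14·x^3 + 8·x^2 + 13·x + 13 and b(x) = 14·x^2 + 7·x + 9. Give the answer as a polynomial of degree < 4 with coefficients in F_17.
a · b ≡ 13·x^3 + 12·x^2 + 7·x + 8 (mod f(x))

Multiply as integer polynomials: a · b = 196·x^5 + 210·x^4 + 364·x^3 + 345·x^2 + 208·x + 117. Reducing coefficients mod 17: a · b ≡ 9·x^5 + 6·x^4 + 7·x^3 + 5·x^2 + 4·x + 15. Now divide by f(x) = x^4 + 16·x^3 + x^2 + 7·x + 5 in F_17[x], eliminating the leading term at each step:
  leading term 9·x^5: subtract (9·x)·f(x) = 9·x^5 + 8·x^4 + 9·x^3 + 12·x^2 + 11·x, leaving 15·x^4 + 15·x^3 + 10·x^2 + 10·x + 15 (coefficients mod 17)
  leading term 15·x^4: subtract (15)·f(x) = 15·x^4 + 2·x^3 + 15·x^2 + 3·x + 7, leaving 13·x^3 + 12·x^2 + 7·x + 8 (coefficients mod 17)
The degree is now < 4, so this is the remainder. Hence a · b ≡ 13·x^3 + 12·x^2 + 7·x + 8 in F_17[x]/(f).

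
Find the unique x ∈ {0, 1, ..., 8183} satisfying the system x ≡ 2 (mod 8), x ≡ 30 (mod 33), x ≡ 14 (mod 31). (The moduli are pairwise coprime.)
x ≡ 3858 (mod 8184); the representative in [0, 8184) is 3858

The moduli 8, 33, 31 are pairwise coprime, so by the CRT there is a unique solution mod 8·33·31 = 8184.
Solve by successive substitution. Start with x ≡ 2 (mod 8).
  Combine with x ≡ 30 (mod 33): write x = 2 + 8·t and require 2 + 8·t ≡ 30 (mod 33), i.e. 8·t ≡ 30 − 2 ≡ 28 (mod 33). Since 8^(−1) ≡ 29 (mod 33), t ≡ 29·28 ≡ 20 (mod 33). So x ≡ 2 + 8·20 = 162 (mod 264).
  Combine with x ≡ 14 (mod 31): write x = 162 + 264·t and require 162 + 264·t ≡ 14 (mod 31), i.e. 264·t ≡ 14 − 162 ≡ 7 (mod 31). Since 264^(−1) ≡ 2 (mod 31) (264 ≡ 16 (mod 31)), t ≡ 2·7 ≡ 14 (mod 31). So x ≡ 162 + 264·14 = 3858 (mod 8184).
Unique solution in [0, 8184): x = 3858.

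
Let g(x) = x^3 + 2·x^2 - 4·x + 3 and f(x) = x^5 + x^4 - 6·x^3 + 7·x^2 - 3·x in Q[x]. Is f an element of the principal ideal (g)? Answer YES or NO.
In Q[x] the ideal (g) consists of all multiples of g, so f ∈ (g) iff g | f, i.e. iff the remainder of f on division by g is 0. Divide f by g (g is monic, so eliminate the leading term of the running remainder at each step):
  leading term x^5: subtract (x^2)·g(x) = x^5 + 2·x^4 - 4·x^3 + 3·x^2, leaving -x^4 - 2·x^3 + 4·x^2 - 3·x
  leading term -x^4: subtract (-x)·g(x) = -x^4 - 2·x^3 + 4·x^2 - 3·x, leaving 0
The remainder is 0, so f(x) = g(x) · h(x) with h(x) = x^2 - x. Hence g | f, i.e. f ∈ (g).

Final answer: YES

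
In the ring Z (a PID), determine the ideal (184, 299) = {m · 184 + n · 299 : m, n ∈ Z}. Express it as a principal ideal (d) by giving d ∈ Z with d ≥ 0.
In the PID Z, (a, b) is generated by gcd(a, b). Compute gcd(299, 184) with the extended Euclidean algorithm, tracking rows (r, s, t) with s·299 + t·184 = r:
  row A: (299, 1, 0)   [1·299 + 0·184 = 299]
  row B: (184, 0, 1)   [0·299 + 1·184 = 184]
  299 = 1·184 + 115   → row C = row A − 1·row B = (115, 1, −1)   [check: 1·299 − 1·184 = 115]
  184 = 1·115 + 69   → row D = row B − 1·row C = (69, −1, 2)   [check: −1·299 + 2·184 = 69]
  115 = 1·69 + 46   → row E = row C − 1·row D = (46, 2, −3)   [check: 2·299 − 3·184 = 46]
  69 = 1·46 + 23   → row F = row D − 1·row E = (23, −3, 5)   [check: −3·299 + 5·184 = 23]
  46 = 2·23 + 0   → remainder 0, stop. gcd = 23 (last nonzero row F).
So gcd(184, 299) = 23, with Bézout identity −3·299 + 5·184 = 23. Containment (⊇): the Bézout identity exhibits 23 as an element of (184, 299), giving (23) ⊆ (184, 299). Containment (⊆): since 23 | 184 and 23 | 299 (184 = 23·8, 299 = 23·13), every Z-linear combination of 184 and 299 is divisible by 23, so (184, 299) ⊆ (23). Therefore (184, 299) = (23), d = 23.

Final answer: (184, 299) = (23); d = 23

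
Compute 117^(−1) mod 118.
117^(−1) ≡ 117 (mod 118)

Apply the extended Euclidean algorithm to (118, 117), tracking rows (r, s, t) with s·118 + t·117 = r. Each division r_prev = q·r_cur + r_new produces the new row as (previous row) − q·(current row):
  row A: (118, 1, 0)   [1·118 + 0·117 = 118]
  row B: (117, 0, 1)   [0·118 + 1·117 = 117]
  118 = 1·117 + 1   → row C = row A − 1·row B = (1, 1, −1)   [check: 1·118 − 1·117 = 1]
  117 = 117·1 + 0   → remainder 0, stop. gcd = 1 (last nonzero row C).
The gcd is 1, so 117 is invertible mod 118. The last nonzero row gives 1·118 − 1·117 = 1, so t = −1. So 117^(−1) ≡ −1 ≡ 117 (mod 118). Verify: 117 · 117 = 13689 ≡ 1 (mod 118). ✓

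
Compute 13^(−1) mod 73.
13^(−1) ≡ 45 (mod 73)

Apply the extended Euclidean algorithm to (73, 13), tracking rows (r, s, t) with s·73 + t·13 = r. Each division r_prev = q·r_cur + r_new produces the new row as (previous row) − q·(current row):
  row A: (73, 1, 0)   [1·73 + 0·13 = 73]
  row B: (13, 0, 1)   [0·73 + 1·13 = 13]
  73 = 5·13 + 8   → row C = row A − 5·row B = (8, 1, −5)   [check: 1·73 − 5·13 = 8]
  13 = 1·8 + 5   → row D = row B − 1·row C = (5, −1, 6)   [check: −1·73 + 6·13 = 5]
  8 = 1·5 + 3   → row E = row C − 1·row D = (3, 2, −11)   [check: 2·73 − 11·13 = 3]
  5 = 1·3 + 2   → row F = row D − 1·row E = (2, −3, 17)   [check: −3·73 + 17·13 = 2]
  3 = 1·2 + 1   → row G = row E − 1·row F = (1, 5, −28)   [check: 5·73 − 28·13 = 1]
  2 = 2·1 + 0   → remainder 0, stop. gcd = 1 (last nonzero row G).
The gcd is 1, so 13 is invertible mod 73. The last nonzero row gives 5·73 − 28·13 = 1, so t = −28. So 13^(−1) ≡ −28 ≡ 45 (mod 73). Verify: 13 · 45 = 585 ≡ 1 (mod 73). ✓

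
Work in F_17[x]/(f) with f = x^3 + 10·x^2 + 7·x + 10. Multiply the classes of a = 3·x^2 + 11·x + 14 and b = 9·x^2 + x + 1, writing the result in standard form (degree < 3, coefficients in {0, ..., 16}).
a · b ≡ 16·x^2 + 13·x + 11 (mod f(x))

Multiply as integer polynomials: a · b = 27·x^4 + 102·x^3 + 140·x^2 + 25·x + 14. Reducing coefficients mod 17: a · b ≡ 10·x^4 + 4·x^2 + 8·x + 14. Now divide by f(x) = x^3 + 10·x^2 + 7·x + 10 in F_17[x], eliminating the leading term at each step:
  leading term 10·x^4: subtract (10·x)·f(x) = 10·x^4 + 15·x^3 + 2·x^2 + 15·x, leaving 2·x^3 + 2·x^2 + 10·x + 14 (coefficients mod 17)
  leading term 2·x^3: subtract (2)·f(x) = 2·x^3 + 3·x^2 + 14·x + 3, leaving 16·x^2 + 13·x + 11 (coefficients mod 17)
The degree is now < 3, so this is the remainder. Hence a · b ≡ 16·x^2 + 13·x + 11 in F_17[x]/(f).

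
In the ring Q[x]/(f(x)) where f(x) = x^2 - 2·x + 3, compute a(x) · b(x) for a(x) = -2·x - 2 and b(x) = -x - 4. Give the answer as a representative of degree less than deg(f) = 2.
a · b ≡ 14·x + 2 (mod f(x))

First multiply in Q[x] without reducing: a · b = 2·x^2 + 10·x + 8. Now divide by f(x) = x^2 - 2·x + 3, eliminating the leading term at each step:
  leading term 2·x^2: subtract (2)·f(x) = 2·x^2 - 4·x + 6, leaving 14·x + 2
The degree is now < 2, so this is the remainder. Hence a · b ≡ 14·x + 2 in Q[x]/(f).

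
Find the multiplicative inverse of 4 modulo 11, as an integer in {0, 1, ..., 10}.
Apply the extended Euclidean algorithm to (11, 4), tracking rows (r, s, t) with s·11 + t·4 = r. Each division r_prev = q·r_cur + r_new produces the new row as (previous row) − q·(current row):
  row A: (11, 1, 0)   [1·11 + 0·4 = 11]
  row B: (4, 0, 1)   [0·11 + 1·4 = 4]
  11 = 2·4 + 3   → row C = row A − 2·row B = (3, 1, −2)   [check: 1·11 − 2·4 = 3]
  4 = 1·3 + 1   → row D = row B − 1·row C = (1, −1, 3)   [check: −1·11 + 3·4 = 1]
  3 = 3·1 + 0   → remainder 0, stop. gcd = 1 (last nonzero row D).
The gcd is 1, so 4 is invertible mod 11. The last nonzero row gives −1·11 + 3·4 = 1, so t = 3. So 4^(−1) ≡ 3 (mod 11). Verify: 4 · 3 = 12 ≡ 1 (mod 11). ✓

Final answer: 4^(−1) ≡ 3 (mod 11)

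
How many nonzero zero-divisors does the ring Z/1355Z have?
In Z/1355Z each nonzero element is either a unit (gcd with 1355 is 1) or a zero-divisor (gcd > 1). The number of units is φ(1355): factorise 1355 = 5 · 271, so φ(1355) = (5 − 1) · (271 − 1) = 4 · 270 = 1080. The nonzero elements number 1355 − 1 = 1354. Hence the nonzero zero-divisors number 1354 − 1080 = 274.

Final answer: Z/1355Z has 274 nonzero zero-divisors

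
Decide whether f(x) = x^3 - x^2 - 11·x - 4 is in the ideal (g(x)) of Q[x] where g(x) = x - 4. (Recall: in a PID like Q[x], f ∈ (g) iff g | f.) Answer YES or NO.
In Q[x] the ideal (g) consists of all multiples of g, so f ∈ (g) iff g | f, i.e. iff the remainder of f on division by g is 0. Divide f by g (g is monic, so eliminate the leading term of the running remainder at each step):
  leading term x^3: subtract (x^2)·g(x) = x^3 - 4·x^2, leaving 3·x^2 - 11·x - 4
  leading term 3·x^2: subtract (3·x)·g(x) = 3·x^2 - 12·x, leaving x - 4
  leading term x: subtract (1)·g(x) = x - 4, leaving 0
The remainder is 0, so f(x) = g(x) · h(x) with h(x) = x^2 + 3·x + 1. Hence g | f, i.e. f ∈ (g).

Final answer: YES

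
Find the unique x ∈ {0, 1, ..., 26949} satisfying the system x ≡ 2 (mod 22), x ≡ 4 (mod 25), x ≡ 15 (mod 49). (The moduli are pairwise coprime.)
x ≡ 20154 (mod 26950); the representative in [0, 26950) is 20154

The moduli 22, 25, 49 are pairwise coprime, so by the CRT there is a unique solution mod 22·25·49 = 26950.
Solve by successive substitution. Start with x ≡ 2 (mod 22).
  Combine with x ≡ 4 (mod 25): write x = 2 + 22·t and require 2 + 22·t ≡ 4 (mod 25), i.e. 22·t ≡ 4 − 2 ≡ 2 (mod 25). Since 22^(−1) ≡ 8 (mod 25), t ≡ 8·2 ≡ 16 (mod 25). So x ≡ 2 + 22·16 = 354 (mod 550).
  Combine with x ≡ 15 (mod 49): write x = 354 + 550·t and require 354 + 550·t ≡ 15 (mod 49), i.e. 550·t ≡ 15 − 354 ≡ 4 (mod 49). Since 550^(−1) ≡ 9 (mod 49) (550 ≡ 11 (mod 49)), t ≡ 9·4 ≡ 36 (mod 49). So x ≡ 354 + 550·36 = 20154 (mod 26950).
Unique solution in [0, 26950): x = 20154.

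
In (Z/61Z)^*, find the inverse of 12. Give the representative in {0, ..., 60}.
12^(−1) ≡ 56 (mod 61)

Apply the extended Euclidean algorithm to (61, 12), tracking rows (r, s, t) with s·61 + t·12 = r. Each division r_prev = q·r_cur + r_new produces the new row as (previous row) − q·(current row):
  row A: (61, 1, 0)   [1·61 + 0·12 = 61]
  row B: (12, 0, 1)   [0·61 + 1·12 = 12]
  61 = 5·12 + 1   → row C = row A − 5·row B = (1, 1, −5)   [check: 1·61 − 5·12 = 1]
  12 = 12·1 + 0   → remainder 0, stop. gcd = 1 (last nonzero row C).
The gcd is 1, so 12 is invertible mod 61. The last nonzero row gives 1·61 − 5·12 = 1, so t = −5. So 12^(−1) ≡ −5 ≡ 56 (mod 61). Verify: 12 · 56 = 672 ≡ 1 (mod 61). ✓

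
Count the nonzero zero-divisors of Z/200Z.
Z/200Z has 119 nonzero zero-divisors

In Z/200Z each nonzero element is either a unit (gcd with 200 is 1) or a zero-divisor (gcd > 1). The number of units is φ(200): factorise 200 = 2^3 · 5^2, so φ(200) = (2^3 − 2^2) · (5^2 − 5^1) = 4 · 20 = 80. The nonzero elements number 200 − 1 = 199. Hence the nonzero zero-divisors number 199 − 80 = 119.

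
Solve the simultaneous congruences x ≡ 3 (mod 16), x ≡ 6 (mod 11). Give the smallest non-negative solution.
The moduli 16, 11 are pairwise coprime, so by the CRT there is a unique solution mod 16·11 = 176.
Solve by successive substitution. Start with x ≡ 3 (mod 16).
  Combine with x ≡ 6 (mod 11): write x = 3 + 16·t and require 3 + 16·t ≡ 6 (mod 11), i.e. 16·t ≡ 6 − 3 ≡ 3 (mod 11). Since 16^(−1) ≡ 9 (mod 11) (16 ≡ 5 (mod 11)), t ≡ 9·3 ≡ 5 (mod 11). So x ≡ 3 + 16·5 = 83 (mod 176).
Unique solution in [0, 176): x = 83.

Final answer: x ≡ 83 (mod 176); the representative in [0, 176) is 83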